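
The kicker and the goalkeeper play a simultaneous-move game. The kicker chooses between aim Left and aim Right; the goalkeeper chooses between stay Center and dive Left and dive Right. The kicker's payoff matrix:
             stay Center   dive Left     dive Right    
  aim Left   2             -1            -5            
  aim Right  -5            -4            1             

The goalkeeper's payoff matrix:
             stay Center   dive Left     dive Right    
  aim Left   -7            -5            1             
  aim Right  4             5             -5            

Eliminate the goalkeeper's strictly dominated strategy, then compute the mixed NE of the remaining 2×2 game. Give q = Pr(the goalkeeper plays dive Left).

q = 2/3

The goalkeeper's strategy stay Center is strictly dominated by dive Left: -5 > -7 and 5 > 4. Eliminate stay Center.
The goalkeeper's mix must leave the kicker indifferent between aim Left and aim Right.
  the kicker's expected payoff from aim Left: q·(-1) + (1−q)·(-5) = 4q - 5
  the kicker's expected payoff from aim Right: q·(-4) + (1−q)·1 = -5q + 1
  4q - 5 = -5q + 1  ⇒  9q = 6  ⇒  q = 2/3.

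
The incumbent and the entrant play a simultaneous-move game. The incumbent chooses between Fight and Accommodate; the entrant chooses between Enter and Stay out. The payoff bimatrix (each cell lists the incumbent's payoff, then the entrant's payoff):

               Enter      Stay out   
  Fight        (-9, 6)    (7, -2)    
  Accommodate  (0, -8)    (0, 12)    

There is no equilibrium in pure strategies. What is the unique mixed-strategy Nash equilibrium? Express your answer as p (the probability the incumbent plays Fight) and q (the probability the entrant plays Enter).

p = 5/7, q = 7/16

For the entrant to be willing to mix, the entrant must be indifferent between Enter and Stay out, which pins down the incumbent's mix.
  the entrant's payoff to Enter: p·6 + (1−p)·(-8) = 14p - 8
  the entrant's payoff to Stay out: p·(-2) + (1−p)·12 = -14p + 12
  14p - 8 = -14p + 12  ⇒  28p = 20  ⇒  p = 5/7.
The incumbent's indifference between Fight and Accommodate determines the entrant's mixing probability q:
  the incumbent's payoff from Fight: q·(-9) + (1−q)·7 = -16q + 7
  the incumbent's payoff from Accommodate: q·0 + (1−q)·0 = 0
  -16q + 7 = 0  ⇒  -16q = -7  ⇒  q = 7/16.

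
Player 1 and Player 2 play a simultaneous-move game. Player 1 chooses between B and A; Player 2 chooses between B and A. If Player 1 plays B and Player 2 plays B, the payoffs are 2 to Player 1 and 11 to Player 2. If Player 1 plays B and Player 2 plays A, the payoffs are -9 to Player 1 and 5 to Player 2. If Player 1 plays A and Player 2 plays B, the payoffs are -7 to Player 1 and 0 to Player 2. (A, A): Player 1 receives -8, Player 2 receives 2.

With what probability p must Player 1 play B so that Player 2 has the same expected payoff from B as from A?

Player 1's mix must leave Player 2 indifferent between B and A.
  Player 2's payoff from B: p·11 + (1−p)·0 = 11p
  Player 2's payoff from A: p·5 + (1−p)·2 = 3p + 2
  11p = 3p + 2  ⇒  8p = 2  ⇒  p = 1/4.

p = 1/4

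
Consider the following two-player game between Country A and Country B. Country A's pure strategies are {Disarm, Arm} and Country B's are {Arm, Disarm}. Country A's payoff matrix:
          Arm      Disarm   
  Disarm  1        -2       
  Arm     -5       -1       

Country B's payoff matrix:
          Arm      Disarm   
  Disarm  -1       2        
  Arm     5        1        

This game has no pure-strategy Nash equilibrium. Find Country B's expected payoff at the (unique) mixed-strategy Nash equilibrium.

11/7

In a mixed equilibrium Country B is indifferent between Arm and Disarm; this condition fixes p.
  Country B's payoff from Arm: p·(-1) + (1−p)·5 = -6p + 5
  Country B's payoff from Disarm: p·2 + (1−p)·1 = p + 1
  -6p + 5 = p + 1  ⇒  -7p = -4  ⇒  p = 4/7.
At equilibrium Country B is indifferent across columns, so Country B's payoff equals the payoff from Arm: (4/7)·(-1) + (3/7)·5 = 11/7.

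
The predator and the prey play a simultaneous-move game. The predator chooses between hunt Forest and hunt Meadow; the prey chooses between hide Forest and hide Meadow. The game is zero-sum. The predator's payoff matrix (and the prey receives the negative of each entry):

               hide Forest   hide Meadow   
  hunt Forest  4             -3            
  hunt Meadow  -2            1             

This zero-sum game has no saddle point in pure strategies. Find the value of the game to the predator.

Set the predator's expected payoff from hunt Forest equal to that from hunt Meadow:
  the predator's payoff from hunt Forest: q·4 + (1−q)·(-3) = 7q - 3
  the predator's payoff from hunt Meadow: q·(-2) + (1−q)·1 = -3q + 1
  7q - 3 = -3q + 1  ⇒  10q = 4  ⇒  q = 2/5.
The value is the predator's expected payoff against this mix (using hunt Forest): (2/5)·4 + (3/5)·(-3) = -1/5.

v = -1/5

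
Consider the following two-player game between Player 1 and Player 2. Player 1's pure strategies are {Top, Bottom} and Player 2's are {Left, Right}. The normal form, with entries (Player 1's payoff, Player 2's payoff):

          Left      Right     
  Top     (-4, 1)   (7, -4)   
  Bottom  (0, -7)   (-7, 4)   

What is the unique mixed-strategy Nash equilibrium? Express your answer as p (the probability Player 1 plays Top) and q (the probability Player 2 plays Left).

p = 11/16, q = 7/9

Set Player 2's expected payoff from Left equal to that from Right:
  Player 2's payoff from Left: p·1 + (1−p)·(-7) = 8p - 7
  Player 2's payoff from Right: p·(-4) + (1−p)·4 = -8p + 4
  8p - 7 = -8p + 4  ⇒  16p = 11  ⇒  p = 11/16.
Set Player 1's expected payoff from Top equal to that from Bottom:
  Player 1's expected payoff from Top: q·(-4) + (1−q)·7 = -11q + 7
  Player 1's expected payoff from Bottom: q·0 + (1−q)·(-7) = 7q - 7
  -11q + 7 = 7q - 7  ⇒  -18q = -14  ⇒  q = 7/9.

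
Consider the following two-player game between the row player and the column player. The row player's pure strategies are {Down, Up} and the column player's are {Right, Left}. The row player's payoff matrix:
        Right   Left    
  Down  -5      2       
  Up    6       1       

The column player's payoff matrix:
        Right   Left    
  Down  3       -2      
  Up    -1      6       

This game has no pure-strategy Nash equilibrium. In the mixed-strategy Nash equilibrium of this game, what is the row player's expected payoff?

The row player's indifference between Down and Up determines the column player's mixing probability q:
  the row player's expected payoff from Down: q·(-5) + (1−q)·2 = -7q + 2
  the row player's expected payoff from Up: q·6 + (1−q)·1 = 5q + 1
  -7q + 2 = 5q + 1  ⇒  -12q = -1  ⇒  q = 1/12.
At equilibrium the row player is indifferent across rows, so the row player's payoff equals the payoff from Down: (1/12)·(-5) + (11/12)·2 = 17/12.

17/12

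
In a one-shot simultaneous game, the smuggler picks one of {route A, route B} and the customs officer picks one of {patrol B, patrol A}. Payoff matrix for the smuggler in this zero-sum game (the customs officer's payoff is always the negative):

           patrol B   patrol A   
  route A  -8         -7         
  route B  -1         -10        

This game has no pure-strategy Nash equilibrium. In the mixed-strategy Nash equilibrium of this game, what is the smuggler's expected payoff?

Set the smuggler's expected payoff from route A equal to that from route B:
  the smuggler's payoff from route A: q·(-8) + (1−q)·(-7) = -q - 7
  the smuggler's payoff from route B: q·(-1) + (1−q)·(-10) = 9q - 10
  -q - 7 = 9q - 10  ⇒  -10q = -3  ⇒  q = 3/10.
At equilibrium the smuggler is indifferent across rows, so the smuggler's payoff equals the payoff from route A: (3/10)·(-8) + (7/10)·(-7) = -73/10.

-73/10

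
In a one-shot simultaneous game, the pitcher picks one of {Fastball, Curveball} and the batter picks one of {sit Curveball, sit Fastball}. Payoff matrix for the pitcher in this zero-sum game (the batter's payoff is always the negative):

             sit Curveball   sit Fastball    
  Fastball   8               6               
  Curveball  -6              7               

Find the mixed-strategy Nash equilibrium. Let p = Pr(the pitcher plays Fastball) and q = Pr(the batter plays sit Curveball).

p = 13/15, q = 1/15

The pitcher's mix must leave the batter indifferent between sit Curveball and sit Fastball.
  the batter's expected payoff from sit Curveball: p·(-8) + (1−p)·6 = -14p + 6
  the batter's expected payoff from sit Fastball: p·(-6) + (1−p)·(-7) = p - 7
  -14p + 6 = p - 7  ⇒  -15p = -13  ⇒  p = 13/15.
The pitcher's indifference between Fastball and Curveball determines the batter's mixing probability q:
  the pitcher's payoff to Fastball: q·8 + (1−q)·6 = 2q + 6
  the pitcher's payoff to Curveball: q·(-6) + (1−q)·7 = -13q + 7
  2q + 6 = -13q + 7  ⇒  15q = 1  ⇒  q = 1/15.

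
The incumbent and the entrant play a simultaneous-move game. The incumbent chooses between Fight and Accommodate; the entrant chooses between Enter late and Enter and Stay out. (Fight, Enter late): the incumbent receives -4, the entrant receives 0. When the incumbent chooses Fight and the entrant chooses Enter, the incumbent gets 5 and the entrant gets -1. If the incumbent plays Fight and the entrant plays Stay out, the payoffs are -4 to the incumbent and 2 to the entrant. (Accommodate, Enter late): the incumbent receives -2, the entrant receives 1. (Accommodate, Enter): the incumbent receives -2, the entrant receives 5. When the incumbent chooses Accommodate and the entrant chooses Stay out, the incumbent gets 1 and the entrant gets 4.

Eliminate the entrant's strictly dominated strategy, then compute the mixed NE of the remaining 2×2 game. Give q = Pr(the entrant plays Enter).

The entrant's strategy Enter late is strictly dominated by Stay out: 2 > 0 and 4 > 1. Eliminate Enter late.
Set the incumbent's expected payoff from Fight equal to that from Accommodate:
  the incumbent's payoff to Fight: q·5 + (1−q)·(-4) = 9q - 4
  the incumbent's payoff to Accommodate: q·(-2) + (1−q)·1 = -3q + 1
  9q - 4 = -3q + 1  ⇒  12q = 5  ⇒  q = 5/12.

q = 5/12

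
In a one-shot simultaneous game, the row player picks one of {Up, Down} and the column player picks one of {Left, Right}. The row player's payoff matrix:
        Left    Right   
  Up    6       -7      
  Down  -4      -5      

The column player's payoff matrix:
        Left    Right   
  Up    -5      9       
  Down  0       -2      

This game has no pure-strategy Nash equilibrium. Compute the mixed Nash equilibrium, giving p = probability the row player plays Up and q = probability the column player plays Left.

p = 1/8, q = 1/6

For the column player to be willing to mix, the column player must be indifferent between Left and Right, which pins down the row player's mix.
  the column player's payoff from Left: p·(-5) + (1−p)·0 = -5p
  the column player's payoff from Right: p·9 + (1−p)·(-2) = 11p - 2
  -5p = 11p - 2  ⇒  -16p = -2  ⇒  p = 1/8.
In a mixed equilibrium the row player is indifferent between Up and Down; this condition fixes q.
  the row player's payoff from Up: q·6 + (1−q)·(-7) = 13q - 7
  the row player's payoff from Down: q·(-4) + (1−q)·(-5) = q - 5
  13q - 7 = q - 5  ⇒  12q = 2  ⇒  q = 1/6.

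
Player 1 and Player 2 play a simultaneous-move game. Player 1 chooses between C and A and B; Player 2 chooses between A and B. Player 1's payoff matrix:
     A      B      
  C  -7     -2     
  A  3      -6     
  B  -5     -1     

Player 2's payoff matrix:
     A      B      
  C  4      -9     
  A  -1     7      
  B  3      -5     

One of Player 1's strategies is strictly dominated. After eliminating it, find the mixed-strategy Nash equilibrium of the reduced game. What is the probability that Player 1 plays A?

p = 1/2

Player 1's strategy C is strictly dominated by B: -5 > -7 and -1 > -2. Eliminate C.
In a mixed equilibrium Player 2 is indifferent between A and B; this condition fixes p.
  Player 2's payoff to A: p·(-1) + (1−p)·3 = -4p + 3
  Player 2's payoff to B: p·7 + (1−p)·(-5) = 12p - 5
  -4p + 3 = 12p - 5  ⇒  -16p = -8  ⇒  p = 1/2.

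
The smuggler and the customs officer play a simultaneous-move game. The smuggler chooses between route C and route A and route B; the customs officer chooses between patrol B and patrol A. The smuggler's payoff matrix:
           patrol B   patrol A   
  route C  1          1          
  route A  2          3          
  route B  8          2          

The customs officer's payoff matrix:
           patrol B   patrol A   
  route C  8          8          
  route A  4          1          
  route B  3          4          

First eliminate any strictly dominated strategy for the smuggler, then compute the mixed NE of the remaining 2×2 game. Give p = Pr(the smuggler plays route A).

p = 1/4

The smuggler's strategy route C is strictly dominated by route A: 2 > 1 and 3 > 1. Eliminate route C.
The smuggler's mix must leave the customs officer indifferent between patrol B and patrol A.
  the customs officer's payoff to patrol B: p·4 + (1−p)·3 = p + 3
  the customs officer's payoff to patrol A: p·1 + (1−p)·4 = -3p + 4
  p + 3 = -3p + 4  ⇒  4p = 1  ⇒  p = 1/4.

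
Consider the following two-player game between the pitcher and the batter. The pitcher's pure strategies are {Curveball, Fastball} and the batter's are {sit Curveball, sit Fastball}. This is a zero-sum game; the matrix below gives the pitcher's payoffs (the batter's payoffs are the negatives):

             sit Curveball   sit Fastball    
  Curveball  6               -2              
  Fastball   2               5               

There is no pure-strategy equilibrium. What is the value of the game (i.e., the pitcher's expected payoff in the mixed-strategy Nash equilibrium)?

The pitcher's indifference between Curveball and Fastball determines the batter's mixing probability q:
  the pitcher's payoff to Curveball: q·6 + (1−q)·(-2) = 8q - 2
  the pitcher's payoff to Fastball: q·2 + (1−q)·5 = -3q + 5
  8q - 2 = -3q + 5  ⇒  11q = 7  ⇒  q = 7/11.
The value is the pitcher's expected payoff against this mix (using Curveball): (7/11)·6 + (4/11)·(-2) = 34/11.

v = 34/11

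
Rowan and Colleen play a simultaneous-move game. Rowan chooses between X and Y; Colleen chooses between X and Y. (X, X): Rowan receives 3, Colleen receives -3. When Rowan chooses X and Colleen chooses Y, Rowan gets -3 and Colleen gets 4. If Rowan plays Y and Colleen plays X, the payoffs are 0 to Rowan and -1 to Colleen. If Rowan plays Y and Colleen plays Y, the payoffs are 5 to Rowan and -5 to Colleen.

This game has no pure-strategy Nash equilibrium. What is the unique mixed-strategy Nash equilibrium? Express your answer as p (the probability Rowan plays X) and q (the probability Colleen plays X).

Rowan's mix must leave Colleen indifferent between X and Y.
  Colleen's payoff to X: p·(-3) + (1−p)·(-1) = -2p - 1
  Colleen's payoff to Y: p·4 + (1−p)·(-5) = 9p - 5
  -2p - 1 = 9p - 5  ⇒  -11p = -4  ⇒  p = 4/11.
In a mixed equilibrium Rowan is indifferent between X and Y; this condition fixes q.
  Rowan's payoff from X: q·3 + (1−q)·(-3) = 6q - 3
  Rowan's payoff from Y: q·0 + (1−q)·5 = -5q + 5
  6q - 3 = -5q + 5  ⇒  11q = 8  ⇒  q = 8/11.

p = 4/11, q = 8/11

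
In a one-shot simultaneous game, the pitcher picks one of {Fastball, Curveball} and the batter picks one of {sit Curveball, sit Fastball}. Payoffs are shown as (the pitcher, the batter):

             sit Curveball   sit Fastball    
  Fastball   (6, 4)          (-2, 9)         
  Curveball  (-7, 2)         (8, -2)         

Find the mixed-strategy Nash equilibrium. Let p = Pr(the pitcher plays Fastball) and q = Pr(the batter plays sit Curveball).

p = 4/9, q = 10/23

The pitcher's mix must leave the batter indifferent between sit Curveball and sit Fastball.
  the batter's payoff from sit Curveball: p·4 + (1−p)·2 = 2p + 2
  the batter's payoff from sit Fastball: p·9 + (1−p)·(-2) = 11p - 2
  2p + 2 = 11p - 2  ⇒  -9p = -4  ⇒  p = 4/9.
The pitcher's indifference between Fastball and Curveball determines the batter's mixing probability q:
  the pitcher's expected payoff from Fastball: q·6 + (1−q)·(-2) = 8q - 2
  the pitcher's expected payoff from Curveball: q·(-7) + (1−q)·8 = -15q + 8
  8q - 2 = -15q + 8  ⇒  23q = 10  ⇒  q = 10/23.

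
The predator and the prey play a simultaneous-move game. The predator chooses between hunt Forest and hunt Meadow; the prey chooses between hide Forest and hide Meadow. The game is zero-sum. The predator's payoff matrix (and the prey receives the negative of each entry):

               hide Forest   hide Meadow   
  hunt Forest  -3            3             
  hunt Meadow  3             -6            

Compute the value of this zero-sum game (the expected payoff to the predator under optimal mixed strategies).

Set the predator's expected payoff from hunt Forest equal to that from hunt Meadow:
  the predator's payoff from hunt Forest: q·(-3) + (1−q)·3 = -6q + 3
  the predator's payoff from hunt Meadow: q·3 + (1−q)·(-6) = 9q - 6
  -6q + 3 = 9q - 6  ⇒  -15q = -9  ⇒  q = 3/5.
The value is the predator's expected payoff against this mix (using hunt Forest): (3/5)·(-3) + (2/5)·3 = -3/5.

v = -3/5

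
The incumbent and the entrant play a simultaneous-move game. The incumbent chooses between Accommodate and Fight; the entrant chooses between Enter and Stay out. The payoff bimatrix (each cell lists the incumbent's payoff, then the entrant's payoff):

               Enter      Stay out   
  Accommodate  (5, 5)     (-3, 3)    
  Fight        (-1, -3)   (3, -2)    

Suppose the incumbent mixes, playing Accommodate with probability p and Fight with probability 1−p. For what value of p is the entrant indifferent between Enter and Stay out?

The incumbent's mix must leave the entrant indifferent between Enter and Stay out.
  the entrant's expected payoff from Enter: p·5 + (1−p)·(-3) = 8p - 3
  the entrant's expected payoff from Stay out: p·3 + (1−p)·(-2) = 5p - 2
  8p - 3 = 5p - 2  ⇒  3p = 1  ⇒  p = 1/3.

p = 1/3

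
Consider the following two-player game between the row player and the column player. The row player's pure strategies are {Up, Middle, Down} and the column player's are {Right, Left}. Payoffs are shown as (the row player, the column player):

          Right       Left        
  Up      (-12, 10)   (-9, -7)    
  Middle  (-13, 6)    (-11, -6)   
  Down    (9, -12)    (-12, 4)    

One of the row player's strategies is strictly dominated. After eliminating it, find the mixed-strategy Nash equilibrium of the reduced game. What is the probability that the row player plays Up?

p = 16/33

The row player's strategy Middle is strictly dominated by Up: -12 > -13 and -9 > -11. Eliminate Middle.
In a mixed equilibrium the column player is indifferent between Right and Left; this condition fixes p.
  the column player's payoff from Right: p·10 + (1−p)·(-12) = 22p - 12
  the column player's payoff from Left: p·(-7) + (1−p)·4 = -11p + 4
  22p - 12 = -11p + 4  ⇒  33p = 16  ⇒  p = 16/33.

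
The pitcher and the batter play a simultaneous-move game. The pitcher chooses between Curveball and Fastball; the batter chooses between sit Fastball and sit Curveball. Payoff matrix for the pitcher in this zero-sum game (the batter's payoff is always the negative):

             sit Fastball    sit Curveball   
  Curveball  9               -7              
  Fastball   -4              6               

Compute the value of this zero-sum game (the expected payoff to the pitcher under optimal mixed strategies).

v = 1

In a mixed equilibrium the pitcher is indifferent between Curveball and Fastball; this condition fixes q.
  the pitcher's expected payoff from Curveball: q·9 + (1−q)·(-7) = 16q - 7
  the pitcher's expected payoff from Fastball: q·(-4) + (1−q)·6 = -10q + 6
  16q - 7 = -10q + 6  ⇒  26q = 13  ⇒  q = 1/2.
The value is the pitcher's expected payoff against this mix (using Curveball): (1/2)·9 + (1/2)·(-7) = 1.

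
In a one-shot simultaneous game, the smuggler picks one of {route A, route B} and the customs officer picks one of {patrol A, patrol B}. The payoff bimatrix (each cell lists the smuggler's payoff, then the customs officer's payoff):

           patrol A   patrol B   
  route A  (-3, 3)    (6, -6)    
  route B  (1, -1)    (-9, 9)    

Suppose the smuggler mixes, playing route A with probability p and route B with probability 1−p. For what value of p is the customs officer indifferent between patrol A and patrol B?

p = 10/19

In a mixed equilibrium the customs officer is indifferent between patrol A and patrol B; this condition fixes p.
  the customs officer's payoff from patrol A: p·3 + (1−p)·(-1) = 4p - 1
  the customs officer's payoff from patrol B: p·(-6) + (1−p)·9 = -15p + 9
  4p - 1 = -15p + 9  ⇒  19p = 10  ⇒  p = 10/19.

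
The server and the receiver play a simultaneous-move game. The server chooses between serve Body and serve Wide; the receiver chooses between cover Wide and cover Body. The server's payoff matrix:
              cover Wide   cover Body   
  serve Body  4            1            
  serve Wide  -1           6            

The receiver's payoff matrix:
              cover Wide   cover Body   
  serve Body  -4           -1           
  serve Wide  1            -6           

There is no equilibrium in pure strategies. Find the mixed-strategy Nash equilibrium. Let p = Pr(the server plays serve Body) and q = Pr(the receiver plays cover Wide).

p = 7/10, q = 1/2

Set the receiver's expected payoff from cover Wide equal to that from cover Body:
  the receiver's payoff from cover Wide: p·(-4) + (1−p)·1 = -5p + 1
  the receiver's payoff from cover Body: p·(-1) + (1−p)·(-6) = 5p - 6
  -5p + 1 = 5p - 6  ⇒  -10p = -7  ⇒  p = 7/10.
The receiver's mix must leave the server indifferent between serve Body and serve Wide.
  the server's payoff to serve Body: q·4 + (1−q)·1 = 3q + 1
  the server's payoff to serve Wide: q·(-1) + (1−q)·6 = -7q + 6
  3q + 1 = -7q + 6  ⇒  10q = 5  ⇒  q = 1/2.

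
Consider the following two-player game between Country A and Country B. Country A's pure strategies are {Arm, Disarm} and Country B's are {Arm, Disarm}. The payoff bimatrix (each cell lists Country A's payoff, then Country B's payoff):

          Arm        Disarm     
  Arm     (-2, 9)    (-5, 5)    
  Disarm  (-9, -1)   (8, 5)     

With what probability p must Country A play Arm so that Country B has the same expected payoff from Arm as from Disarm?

p = 3/5

Country B's indifference between Arm and Disarm determines Country A's mixing probability p:
  Country B's payoff from Arm: p·9 + (1−p)·(-1) = 10p - 1
  Country B's payoff from Disarm: p·5 + (1−p)·5 = 5
  10p - 1 = 5  ⇒  10p = 6  ⇒  p = 3/5.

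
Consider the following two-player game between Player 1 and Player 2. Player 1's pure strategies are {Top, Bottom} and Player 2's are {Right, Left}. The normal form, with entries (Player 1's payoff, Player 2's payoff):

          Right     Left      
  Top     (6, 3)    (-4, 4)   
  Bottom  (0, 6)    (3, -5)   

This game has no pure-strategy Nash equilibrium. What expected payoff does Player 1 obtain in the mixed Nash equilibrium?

18/13

In a mixed equilibrium Player 1 is indifferent between Top and Bottom; this condition fixes q.
  Player 1's expected payoff from Top: q·6 + (1−q)·(-4) = 10q - 4
  Player 1's expected payoff from Bottom: q·0 + (1−q)·3 = -3q + 3
  10q - 4 = -3q + 3  ⇒  13q = 7  ⇒  q = 7/13.
At equilibrium Player 1 is indifferent across rows, so Player 1's payoff equals the payoff from Top: (7/13)·6 + (6/13)·(-4) = 18/13.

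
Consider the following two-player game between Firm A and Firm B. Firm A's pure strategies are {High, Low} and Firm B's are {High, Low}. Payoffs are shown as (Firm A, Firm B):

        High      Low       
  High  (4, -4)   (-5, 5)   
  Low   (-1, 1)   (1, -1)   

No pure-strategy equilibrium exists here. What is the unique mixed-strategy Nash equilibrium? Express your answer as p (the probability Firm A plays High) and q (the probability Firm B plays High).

p = 2/11, q = 6/11

In a mixed equilibrium Firm B is indifferent between High and Low; this condition fixes p.
  Firm B's payoff from High: p·(-4) + (1−p)·1 = -5p + 1
  Firm B's payoff from Low: p·5 + (1−p)·(-1) = 6p - 1
  -5p + 1 = 6p - 1  ⇒  -11p = -2  ⇒  p = 2/11.
Firm A's indifference between High and Low determines Firm B's mixing probability q:
  Firm A's payoff to High: q·4 + (1−q)·(-5) = 9q - 5
  Firm A's payoff to Low: q·(-1) + (1−q)·1 = -2q + 1
  9q - 5 = -2q + 1  ⇒  11q = 6  ⇒  q = 6/11.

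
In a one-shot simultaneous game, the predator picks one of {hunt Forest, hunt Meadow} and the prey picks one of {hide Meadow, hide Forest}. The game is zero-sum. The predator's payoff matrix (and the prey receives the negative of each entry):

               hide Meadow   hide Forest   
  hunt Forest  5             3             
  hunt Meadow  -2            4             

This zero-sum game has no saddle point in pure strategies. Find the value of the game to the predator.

v = 13/4

In a mixed equilibrium the predator is indifferent between hunt Forest and hunt Meadow; this condition fixes q.
  the predator's payoff from hunt Forest: q·5 + (1−q)·3 = 2q + 3
  the predator's payoff from hunt Meadow: q·(-2) + (1−q)·4 = -6q + 4
  2q + 3 = -6q + 4  ⇒  8q = 1  ⇒  q = 1/8.
The value is the predator's expected payoff against this mix (using hunt Forest): (1/8)·5 + (7/8)·3 = 13/4.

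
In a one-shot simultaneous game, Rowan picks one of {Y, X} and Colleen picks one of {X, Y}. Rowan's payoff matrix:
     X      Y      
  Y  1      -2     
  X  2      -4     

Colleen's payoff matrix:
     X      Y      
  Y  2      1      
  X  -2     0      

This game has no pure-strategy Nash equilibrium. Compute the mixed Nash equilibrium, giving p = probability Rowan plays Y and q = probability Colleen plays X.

Set Colleen's expected payoff from X equal to that from Y:
  Colleen's expected payoff from X: p·2 + (1−p)·(-2) = 4p - 2
  Colleen's expected payoff from Y: p·1 + (1−p)·0 = p
  4p - 2 = p  ⇒  3p = 2  ⇒  p = 2/3.
In a mixed equilibrium Rowan is indifferent between Y and X; this condition fixes q.
  Rowan's payoff to Y: q·1 + (1−q)·(-2) = 3q - 2
  Rowan's payoff to X: q·2 + (1−q)·(-4) = 6q - 4
  3q - 2 = 6q - 4  ⇒  -3q = -2  ⇒  q = 2/3.

p = 2/3, q = 2/3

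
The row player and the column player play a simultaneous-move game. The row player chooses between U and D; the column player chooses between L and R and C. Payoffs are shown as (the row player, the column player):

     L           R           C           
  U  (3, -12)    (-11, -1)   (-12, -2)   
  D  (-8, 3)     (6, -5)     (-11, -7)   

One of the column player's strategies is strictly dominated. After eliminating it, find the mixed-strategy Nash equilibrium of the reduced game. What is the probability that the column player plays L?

q = 17/28

The column player's strategy C is strictly dominated by R: -1 > -2 and -5 > -7. Eliminate C.
For the row player to be willing to mix, the row player must be indifferent between U and D, which pins down the column player's mix.
  the row player's payoff to U: q·3 + (1−q)·(-11) = 14q - 11
  the row player's payoff to D: q·(-8) + (1−q)·6 = -14q + 6
  14q - 11 = -14q + 6  ⇒  28q = 17  ⇒  q = 17/28.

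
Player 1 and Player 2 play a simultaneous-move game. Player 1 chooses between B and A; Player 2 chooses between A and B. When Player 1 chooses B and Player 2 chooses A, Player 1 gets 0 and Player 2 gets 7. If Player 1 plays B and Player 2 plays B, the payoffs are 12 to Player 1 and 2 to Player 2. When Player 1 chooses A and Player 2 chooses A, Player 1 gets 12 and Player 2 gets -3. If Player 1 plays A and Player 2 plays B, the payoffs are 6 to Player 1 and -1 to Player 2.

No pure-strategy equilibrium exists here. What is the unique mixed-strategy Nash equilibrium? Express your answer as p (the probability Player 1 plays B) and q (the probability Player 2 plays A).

p = 2/7, q = 1/3

For Player 2 to be willing to mix, Player 2 must be indifferent between A and B, which pins down Player 1's mix.
  Player 2's payoff to A: p·7 + (1−p)·(-3) = 10p - 3
  Player 2's payoff to B: p·2 + (1−p)·(-1) = 3p - 1
  10p - 3 = 3p - 1  ⇒  7p = 2  ⇒  p = 2/7.
Player 2's mix must leave Player 1 indifferent between B and A.
  Player 1's payoff from B: q·0 + (1−q)·12 = -12q + 12
  Player 1's payoff from A: q·12 + (1−q)·6 = 6q + 6
  -12q + 12 = 6q + 6  ⇒  -18q = -6  ⇒  q = 1/3.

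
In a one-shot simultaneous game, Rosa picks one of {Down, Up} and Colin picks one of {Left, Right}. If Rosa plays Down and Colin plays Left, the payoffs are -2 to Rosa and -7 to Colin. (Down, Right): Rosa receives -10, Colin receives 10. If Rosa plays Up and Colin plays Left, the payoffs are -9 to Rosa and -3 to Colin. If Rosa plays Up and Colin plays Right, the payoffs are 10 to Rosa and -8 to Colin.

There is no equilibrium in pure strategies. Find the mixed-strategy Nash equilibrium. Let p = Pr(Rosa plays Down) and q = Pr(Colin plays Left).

p = 5/22, q = 20/27

In a mixed equilibrium Colin is indifferent between Left and Right; this condition fixes p.
  Colin's payoff to Left: p·(-7) + (1−p)·(-3) = -4p - 3
  Colin's payoff to Right: p·10 + (1−p)·(-8) = 18p - 8
  -4p - 3 = 18p - 8  ⇒  -22p = -5  ⇒  p = 5/22.
Rosa's indifference between Down and Up determines Colin's mixing probability q:
  Rosa's payoff to Down: q·(-2) + (1−q)·(-10) = 8q - 10
  Rosa's payoff to Up: q·(-9) + (1−q)·10 = -19q + 10
  8q - 10 = -19q + 10  ⇒  27q = 20  ⇒  q = 20/27.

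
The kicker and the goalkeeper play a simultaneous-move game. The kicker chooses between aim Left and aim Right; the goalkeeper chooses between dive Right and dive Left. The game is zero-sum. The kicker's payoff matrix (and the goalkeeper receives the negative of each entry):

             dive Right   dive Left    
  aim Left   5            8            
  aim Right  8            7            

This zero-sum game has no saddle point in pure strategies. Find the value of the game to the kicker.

In a mixed equilibrium the kicker is indifferent between aim Left and aim Right; this condition fixes q.
  the kicker's expected payoff from aim Left: q·5 + (1−q)·8 = -3q + 8
  the kicker's expected payoff from aim Right: q·8 + (1−q)·7 = q + 7
  -3q + 8 = q + 7  ⇒  -4q = -1  ⇒  q = 1/4.
The value is the kicker's expected payoff against this mix (using aim Left): (1/4)·5 + (3/4)·8 = 29/4.

v = 29/4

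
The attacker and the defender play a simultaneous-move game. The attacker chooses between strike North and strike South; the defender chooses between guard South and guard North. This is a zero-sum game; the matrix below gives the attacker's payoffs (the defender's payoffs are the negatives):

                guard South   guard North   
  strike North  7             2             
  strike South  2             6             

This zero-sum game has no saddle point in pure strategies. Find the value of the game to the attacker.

The defender's mix must leave the attacker indifferent between strike North and strike South.
  the attacker's expected payoff from strike North: q·7 + (1−q)·2 = 5q + 2
  the attacker's expected payoff from strike South: q·2 + (1−q)·6 = -4q + 6
  5q + 2 = -4q + 6  ⇒  9q = 4  ⇒  q = 4/9.
The value is the attacker's expected payoff against this mix (using strike North): (4/9)·7 + (5/9)·2 = 38/9.

v = 38/9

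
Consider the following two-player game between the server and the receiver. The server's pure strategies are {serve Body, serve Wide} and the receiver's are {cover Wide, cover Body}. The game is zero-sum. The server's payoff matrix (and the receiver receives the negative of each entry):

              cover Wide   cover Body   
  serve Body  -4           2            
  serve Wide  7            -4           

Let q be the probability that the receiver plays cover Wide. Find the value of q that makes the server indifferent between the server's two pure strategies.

Set the server's expected payoff from serve Body equal to that from serve Wide:
  the server's expected payoff from serve Body: q·(-4) + (1−q)·2 = -6q + 2
  the server's expected payoff from serve Wide: q·7 + (1−q)·(-4) = 11q - 4
  -6q + 2 = 11q - 4  ⇒  -17q = -6  ⇒  q = 6/17.

q = 6/17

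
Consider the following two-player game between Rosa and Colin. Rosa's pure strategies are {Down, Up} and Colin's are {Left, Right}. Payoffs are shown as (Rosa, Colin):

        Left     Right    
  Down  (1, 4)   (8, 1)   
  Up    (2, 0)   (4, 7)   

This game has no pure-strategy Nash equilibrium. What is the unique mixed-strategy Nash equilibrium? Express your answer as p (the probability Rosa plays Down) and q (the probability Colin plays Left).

Colin's indifference between Left and Right determines Rosa's mixing probability p:
  Colin's expected payoff from Left: p·4 + (1−p)·0 = 4p
  Colin's expected payoff from Right: p·1 + (1−p)·7 = -6p + 7
  4p = -6p + 7  ⇒  10p = 7  ⇒  p = 7/10.
Rosa's indifference between Down and Up determines Colin's mixing probability q:
  Rosa's payoff from Down: q·1 + (1−q)·8 = -7q + 8
  Rosa's payoff from Up: q·2 + (1−q)·4 = -2q + 4
  -7q + 8 = -2q + 4  ⇒  -5q = -4  ⇒  q = 4/5.

p = 7/10, q = 4/5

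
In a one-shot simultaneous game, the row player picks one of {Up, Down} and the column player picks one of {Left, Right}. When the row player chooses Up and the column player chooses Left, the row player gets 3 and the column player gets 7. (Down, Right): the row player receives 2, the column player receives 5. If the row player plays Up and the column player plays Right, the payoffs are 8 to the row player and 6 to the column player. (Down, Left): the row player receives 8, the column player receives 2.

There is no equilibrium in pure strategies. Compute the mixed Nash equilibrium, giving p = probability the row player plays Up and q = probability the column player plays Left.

p = 3/4, q = 6/11

Set the column player's expected payoff from Left equal to that from Right:
  the column player's expected payoff from Left: p·7 + (1−p)·2 = 5p + 2
  the column player's expected payoff from Right: p·6 + (1−p)·5 = p + 5
  5p + 2 = p + 5  ⇒  4p = 3  ⇒  p = 3/4.
In a mixed equilibrium the row player is indifferent between Up and Down; this condition fixes q.
  the row player's payoff from Up: q·3 + (1−q)·8 = -5q + 8
  the row player's payoff from Down: q·8 + (1−q)·2 = 6q + 2
  -5q + 8 = 6q + 2  ⇒  -11q = -6  ⇒  q = 6/11.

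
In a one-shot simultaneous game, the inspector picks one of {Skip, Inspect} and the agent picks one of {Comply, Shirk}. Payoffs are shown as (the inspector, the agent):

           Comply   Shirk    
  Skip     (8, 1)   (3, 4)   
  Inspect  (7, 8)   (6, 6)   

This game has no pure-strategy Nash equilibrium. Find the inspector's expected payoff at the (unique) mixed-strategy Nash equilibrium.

Set the inspector's expected payoff from Skip equal to that from Inspect:
  the inspector's expected payoff from Skip: q·8 + (1−q)·3 = 5q + 3
  the inspector's expected payoff from Inspect: q·7 + (1−q)·6 = q + 6
  5q + 3 = q + 6  ⇒  4q = 3  ⇒  q = 3/4.
At equilibrium the inspector is indifferent across rows, so the inspector's payoff equals the payoff from Skip: (3/4)·8 + (1/4)·3 = 27/4.

27/4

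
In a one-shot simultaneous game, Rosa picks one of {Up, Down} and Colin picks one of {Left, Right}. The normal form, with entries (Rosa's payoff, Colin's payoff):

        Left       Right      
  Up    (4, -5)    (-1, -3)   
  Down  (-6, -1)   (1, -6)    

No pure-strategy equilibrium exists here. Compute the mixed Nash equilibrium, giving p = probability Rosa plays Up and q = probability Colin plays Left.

In a mixed equilibrium Colin is indifferent between Left and Right; this condition fixes p.
  Colin's expected payoff from Left: p·(-5) + (1−p)·(-1) = -4p - 1
  Colin's expected payoff from Right: p·(-3) + (1−p)·(-6) = 3p - 6
  -4p - 1 = 3p - 6  ⇒  -7p = -5  ⇒  p = 5/7.
In a mixed equilibrium Rosa is indifferent between Up and Down; this condition fixes q.
  Rosa's expected payoff from Up: q·4 + (1−q)·(-1) = 5q - 1
  Rosa's expected payoff from Down: q·(-6) + (1−q)·1 = -7q + 1
  5q - 1 = -7q + 1  ⇒  12q = 2  ⇒  q = 1/6.

p = 5/7, q = 1/6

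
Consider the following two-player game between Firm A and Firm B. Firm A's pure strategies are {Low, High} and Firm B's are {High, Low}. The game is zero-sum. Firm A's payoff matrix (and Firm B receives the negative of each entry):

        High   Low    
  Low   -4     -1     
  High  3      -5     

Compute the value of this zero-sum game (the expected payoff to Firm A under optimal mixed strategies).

v = -23/11

Set Firm A's expected payoff from Low equal to that from High:
  Firm A's expected payoff from Low: q·(-4) + (1−q)·(-1) = -3q - 1
  Firm A's expected payoff from High: q·3 + (1−q)·(-5) = 8q - 5
  -3q - 1 = 8q - 5  ⇒  -11q = -4  ⇒  q = 4/11.
The value is Firm A's expected payoff against this mix (using Low): (4/11)·(-4) + (7/11)·(-1) = -23/11.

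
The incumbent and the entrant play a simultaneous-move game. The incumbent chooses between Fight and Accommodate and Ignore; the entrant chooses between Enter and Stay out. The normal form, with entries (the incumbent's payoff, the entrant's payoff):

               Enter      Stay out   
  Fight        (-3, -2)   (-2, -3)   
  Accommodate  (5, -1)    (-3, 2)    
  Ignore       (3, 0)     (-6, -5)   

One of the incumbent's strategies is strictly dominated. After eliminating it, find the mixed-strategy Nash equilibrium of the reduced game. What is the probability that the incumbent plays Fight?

The incumbent's strategy Ignore is strictly dominated by Accommodate: 5 > 3 and -3 > -6. Eliminate Ignore.
Set the entrant's expected payoff from Enter equal to that from Stay out:
  the entrant's expected payoff from Enter: p·(-2) + (1−p)·(-1) = -p - 1
  the entrant's expected payoff from Stay out: p·(-3) + (1−p)·2 = -5p + 2
  -p - 1 = -5p + 2  ⇒  4p = 3  ⇒  p = 3/4.

p = 3/4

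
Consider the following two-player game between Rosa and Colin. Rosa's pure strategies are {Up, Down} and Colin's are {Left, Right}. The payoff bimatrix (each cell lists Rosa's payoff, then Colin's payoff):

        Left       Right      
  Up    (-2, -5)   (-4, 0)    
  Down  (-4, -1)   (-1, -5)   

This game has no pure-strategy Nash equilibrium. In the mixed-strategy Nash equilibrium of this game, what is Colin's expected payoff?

Colin's indifference between Left and Right determines Rosa's mixing probability p:
  Colin's payoff to Left: p·(-5) + (1−p)·(-1) = -4p - 1
  Colin's payoff to Right: p·0 + (1−p)·(-5) = 5p - 5
  -4p - 1 = 5p - 5  ⇒  -9p = -4  ⇒  p = 4/9.
At equilibrium Colin is indifferent across columns, so Colin's payoff equals the payoff from Left: (4/9)·(-5) + (5/9)·(-1) = -25/9.

-25/9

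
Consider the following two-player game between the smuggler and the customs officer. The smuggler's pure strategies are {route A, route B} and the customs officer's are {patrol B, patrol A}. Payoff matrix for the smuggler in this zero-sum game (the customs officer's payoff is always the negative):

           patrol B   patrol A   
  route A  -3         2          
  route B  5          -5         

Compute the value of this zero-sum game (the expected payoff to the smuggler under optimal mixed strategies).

v = -1/3

For the smuggler to be willing to mix, the smuggler must be indifferent between route A and route B, which pins down the customs officer's mix.
  the smuggler's payoff from route A: q·(-3) + (1−q)·2 = -5q + 2
  the smuggler's payoff from route B: q·5 + (1−q)·(-5) = 10q - 5
  -5q + 2 = 10q - 5  ⇒  -15q = -7  ⇒  q = 7/15.
The value is the smuggler's expected payoff against this mix (using route A): (7/15)·(-3) + (8/15)·2 = -1/3.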